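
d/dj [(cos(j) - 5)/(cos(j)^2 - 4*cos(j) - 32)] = (cos(j)^2 - 10*cos(j) + 52)*sin(j)/(sin(j)^2 + 4*cos(j) + 31)^2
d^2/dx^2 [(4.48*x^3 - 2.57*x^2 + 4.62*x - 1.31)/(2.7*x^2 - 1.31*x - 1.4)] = (5.6843418860808e-14*x^4 + 98.424476*x^3 - 66.28908*x^2 + 185.26722*x - 41.420342)/(19.683*x^6 - 28.6497*x^5 - 16.71759*x^4 + 27.462709*x^3 + 8.66838*x^2 - 7.7028*x - 2.744)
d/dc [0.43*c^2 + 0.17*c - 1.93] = 0.86*c + 0.17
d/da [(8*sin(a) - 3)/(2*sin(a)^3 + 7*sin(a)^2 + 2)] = 2*(-16*sin(a)^3 - 19*sin(a)^2 + 21*sin(a) + 8)*cos(a)/(2*sin(a)^3 + 7*sin(a)^2 + 2)^2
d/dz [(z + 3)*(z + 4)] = 2*z + 7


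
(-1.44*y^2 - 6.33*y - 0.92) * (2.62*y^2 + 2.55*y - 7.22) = -3.7728*y^4 - 20.2566*y^3 - 8.1551*y^2 + 43.3566*y + 6.6424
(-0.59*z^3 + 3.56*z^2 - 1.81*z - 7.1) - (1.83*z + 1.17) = -0.59*z^3 + 3.56*z^2 - 3.64*z - 8.27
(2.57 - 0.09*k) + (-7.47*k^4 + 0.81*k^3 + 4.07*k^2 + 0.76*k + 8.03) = -7.47*k^4 + 0.81*k^3 + 4.07*k^2 + 0.67*k + 10.6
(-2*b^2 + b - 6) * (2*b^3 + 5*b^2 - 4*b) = -4*b^5 - 8*b^4 + b^3 - 34*b^2 + 24*b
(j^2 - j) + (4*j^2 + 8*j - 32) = 5*j^2 + 7*j - 32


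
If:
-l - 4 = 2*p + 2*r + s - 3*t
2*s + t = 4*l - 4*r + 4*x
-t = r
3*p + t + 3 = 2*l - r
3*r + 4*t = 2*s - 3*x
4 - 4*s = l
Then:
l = -60/163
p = -203/163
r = -364/815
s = 178/163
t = 364/815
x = 472/815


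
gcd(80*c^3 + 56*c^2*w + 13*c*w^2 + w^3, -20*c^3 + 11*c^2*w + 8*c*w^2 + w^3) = 20*c^2 + 9*c*w + w^2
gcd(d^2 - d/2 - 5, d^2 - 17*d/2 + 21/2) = 1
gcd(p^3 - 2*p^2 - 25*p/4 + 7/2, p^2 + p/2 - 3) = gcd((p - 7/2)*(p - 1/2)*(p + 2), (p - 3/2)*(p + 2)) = p + 2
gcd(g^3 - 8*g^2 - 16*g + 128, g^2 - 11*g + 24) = g - 8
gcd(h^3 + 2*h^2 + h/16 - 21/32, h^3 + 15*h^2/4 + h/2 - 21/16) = h^2 + h/4 - 3/8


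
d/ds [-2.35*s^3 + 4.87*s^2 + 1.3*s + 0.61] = -7.05*s^2 + 9.74*s + 1.3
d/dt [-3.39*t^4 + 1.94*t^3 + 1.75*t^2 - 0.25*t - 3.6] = -13.56*t^3 + 5.82*t^2 + 3.5*t - 0.25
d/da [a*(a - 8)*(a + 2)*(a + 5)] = 4*a^3 - 3*a^2 - 92*a - 80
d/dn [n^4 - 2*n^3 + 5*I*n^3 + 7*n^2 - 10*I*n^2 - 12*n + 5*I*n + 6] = 4*n^3 + n^2*(-6 + 15*I) + n*(14 - 20*I) - 12 + 5*I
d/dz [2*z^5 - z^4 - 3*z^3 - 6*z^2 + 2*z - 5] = 10*z^4 - 4*z^3 - 9*z^2 - 12*z + 2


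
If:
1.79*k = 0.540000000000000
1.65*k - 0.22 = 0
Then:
No Solution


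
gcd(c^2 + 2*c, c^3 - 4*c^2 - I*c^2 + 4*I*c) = c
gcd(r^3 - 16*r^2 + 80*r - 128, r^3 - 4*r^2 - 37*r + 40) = r - 8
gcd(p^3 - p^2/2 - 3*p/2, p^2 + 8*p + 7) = p + 1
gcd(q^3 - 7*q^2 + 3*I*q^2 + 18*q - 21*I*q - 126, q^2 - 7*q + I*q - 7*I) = q - 7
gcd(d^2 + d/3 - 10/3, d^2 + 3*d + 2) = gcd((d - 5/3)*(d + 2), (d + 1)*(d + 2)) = d + 2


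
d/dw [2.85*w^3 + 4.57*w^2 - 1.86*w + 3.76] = 8.55*w^2 + 9.14*w - 1.86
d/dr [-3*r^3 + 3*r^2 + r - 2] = -9*r^2 + 6*r + 1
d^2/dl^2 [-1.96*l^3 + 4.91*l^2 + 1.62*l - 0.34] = 9.82 - 11.76*l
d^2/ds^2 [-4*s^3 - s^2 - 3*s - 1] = -24*s - 2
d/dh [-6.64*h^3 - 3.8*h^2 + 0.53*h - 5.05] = -19.92*h^2 - 7.6*h + 0.53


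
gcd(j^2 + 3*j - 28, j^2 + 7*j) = j + 7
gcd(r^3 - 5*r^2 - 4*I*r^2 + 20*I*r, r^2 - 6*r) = r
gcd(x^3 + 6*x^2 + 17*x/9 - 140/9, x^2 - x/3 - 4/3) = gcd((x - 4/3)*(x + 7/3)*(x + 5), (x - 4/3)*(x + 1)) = x - 4/3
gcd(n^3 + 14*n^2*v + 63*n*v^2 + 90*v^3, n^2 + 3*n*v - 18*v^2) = n + 6*v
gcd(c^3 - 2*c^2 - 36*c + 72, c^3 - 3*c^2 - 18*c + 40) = c - 2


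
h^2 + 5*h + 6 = (h + 2)*(h + 3)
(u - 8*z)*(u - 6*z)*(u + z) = u^3 - 13*u^2*z + 34*u*z^2 + 48*z^3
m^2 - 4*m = m*(m - 4)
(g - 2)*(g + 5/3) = g^2 - g/3 - 10/3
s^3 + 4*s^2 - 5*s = s*(s - 1)*(s + 5)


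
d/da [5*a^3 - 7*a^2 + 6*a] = 15*a^2 - 14*a + 6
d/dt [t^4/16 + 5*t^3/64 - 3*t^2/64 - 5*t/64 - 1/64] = t^3/4 + 15*t^2/64 - 3*t/32 - 5/64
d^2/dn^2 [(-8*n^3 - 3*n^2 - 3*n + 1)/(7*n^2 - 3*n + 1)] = 4*(-113*n^3 + 141*n^2 - 12*n - 5)/(343*n^6 - 441*n^5 + 336*n^4 - 153*n^3 + 48*n^2 - 9*n + 1)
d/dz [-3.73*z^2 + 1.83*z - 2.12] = 1.83 - 7.46*z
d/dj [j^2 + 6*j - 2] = 2*j + 6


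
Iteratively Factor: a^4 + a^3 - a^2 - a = (a - 1)*(a^3 + 2*a^2 + a) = a*(a - 1)*(a^2 + 2*a + 1) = a*(a - 1)*(a + 1)*(a + 1)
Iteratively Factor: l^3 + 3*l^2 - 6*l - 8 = (l - 2)*(l^2 + 5*l + 4) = (l - 2)*(l + 4)*(l + 1)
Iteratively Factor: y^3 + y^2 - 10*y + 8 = (y + 4)*(y^2 - 3*y + 2) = (y - 2)*(y + 4)*(y - 1)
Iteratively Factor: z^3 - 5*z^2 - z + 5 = (z - 1)*(z^2 - 4*z - 5) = (z - 5)*(z - 1)*(z + 1)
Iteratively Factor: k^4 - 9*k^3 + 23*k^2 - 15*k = (k - 1)*(k^3 - 8*k^2 + 15*k) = (k - 5)*(k - 1)*(k^2 - 3*k) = k*(k - 5)*(k - 1)*(k - 3)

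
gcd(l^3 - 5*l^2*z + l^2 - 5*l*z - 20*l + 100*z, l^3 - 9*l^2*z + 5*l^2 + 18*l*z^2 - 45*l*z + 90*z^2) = l + 5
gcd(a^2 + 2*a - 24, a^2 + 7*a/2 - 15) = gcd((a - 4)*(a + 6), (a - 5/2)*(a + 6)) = a + 6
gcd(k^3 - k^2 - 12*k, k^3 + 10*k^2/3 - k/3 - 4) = k + 3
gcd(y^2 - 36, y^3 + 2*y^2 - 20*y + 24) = y + 6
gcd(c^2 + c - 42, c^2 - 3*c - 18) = c - 6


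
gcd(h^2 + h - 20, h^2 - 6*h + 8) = h - 4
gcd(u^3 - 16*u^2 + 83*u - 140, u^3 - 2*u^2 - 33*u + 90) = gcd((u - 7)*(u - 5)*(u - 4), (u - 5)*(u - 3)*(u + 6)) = u - 5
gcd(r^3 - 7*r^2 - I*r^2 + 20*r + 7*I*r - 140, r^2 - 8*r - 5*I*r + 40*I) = r - 5*I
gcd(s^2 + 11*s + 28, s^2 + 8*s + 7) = s + 7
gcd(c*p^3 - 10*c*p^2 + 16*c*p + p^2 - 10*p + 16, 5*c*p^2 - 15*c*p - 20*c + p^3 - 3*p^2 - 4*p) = 1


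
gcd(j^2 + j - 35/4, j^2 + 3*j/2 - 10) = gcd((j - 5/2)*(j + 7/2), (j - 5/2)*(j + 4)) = j - 5/2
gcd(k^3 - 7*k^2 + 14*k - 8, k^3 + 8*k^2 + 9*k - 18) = k - 1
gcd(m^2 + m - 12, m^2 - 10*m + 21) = m - 3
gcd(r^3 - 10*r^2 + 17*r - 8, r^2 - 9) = 1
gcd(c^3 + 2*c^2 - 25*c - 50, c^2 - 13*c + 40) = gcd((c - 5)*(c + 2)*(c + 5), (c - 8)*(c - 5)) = c - 5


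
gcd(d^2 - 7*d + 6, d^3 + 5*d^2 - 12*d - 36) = 1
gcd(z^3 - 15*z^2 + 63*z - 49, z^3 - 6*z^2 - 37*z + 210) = z - 7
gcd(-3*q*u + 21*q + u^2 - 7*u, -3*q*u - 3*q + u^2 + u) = 3*q - u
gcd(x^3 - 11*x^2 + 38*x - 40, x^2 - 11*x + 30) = x - 5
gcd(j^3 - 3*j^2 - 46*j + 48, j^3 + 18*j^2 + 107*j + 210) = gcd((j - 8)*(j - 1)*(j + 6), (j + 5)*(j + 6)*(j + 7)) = j + 6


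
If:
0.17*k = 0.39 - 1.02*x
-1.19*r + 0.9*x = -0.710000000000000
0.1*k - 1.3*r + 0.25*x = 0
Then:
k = 4.75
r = 0.29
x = -0.41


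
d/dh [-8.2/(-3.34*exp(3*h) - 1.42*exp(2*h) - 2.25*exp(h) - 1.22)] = (-82.164*exp(2*h) - 23.288*exp(h) - 18.45)*exp(h)/(3.34*exp(3*h) + 1.42*exp(2*h) + 2.25*exp(h) + 1.22)^2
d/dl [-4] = 0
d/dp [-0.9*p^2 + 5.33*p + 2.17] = 5.33 - 1.8*p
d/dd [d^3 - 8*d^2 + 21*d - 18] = 3*d^2 - 16*d + 21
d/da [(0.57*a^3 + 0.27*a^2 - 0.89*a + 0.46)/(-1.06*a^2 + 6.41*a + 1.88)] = (-0.6042*a^4 + 7.3074*a^3 + 4.0021*a^2 + 1.9904*a - 4.6218)/(1.1236*a^4 - 13.5892*a^3 + 37.1025*a^2 + 24.1016*a + 3.5344)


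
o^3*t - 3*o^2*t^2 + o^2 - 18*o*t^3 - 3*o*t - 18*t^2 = (o - 6*t)*(o + 3*t)*(o*t + 1)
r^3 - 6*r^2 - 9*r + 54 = (r - 6)*(r - 3)*(r + 3)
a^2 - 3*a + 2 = (a - 2)*(a - 1)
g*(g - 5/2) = g^2 - 5*g/2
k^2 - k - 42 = (k - 7)*(k + 6)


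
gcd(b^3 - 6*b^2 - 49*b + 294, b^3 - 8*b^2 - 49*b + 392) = b^2 - 49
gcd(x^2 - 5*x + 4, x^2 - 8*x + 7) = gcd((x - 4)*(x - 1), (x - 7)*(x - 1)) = x - 1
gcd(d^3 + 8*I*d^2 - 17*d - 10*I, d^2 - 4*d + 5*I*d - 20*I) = d + 5*I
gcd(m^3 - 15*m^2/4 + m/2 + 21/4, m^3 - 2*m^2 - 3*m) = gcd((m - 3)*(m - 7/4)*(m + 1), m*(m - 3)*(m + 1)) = m^2 - 2*m - 3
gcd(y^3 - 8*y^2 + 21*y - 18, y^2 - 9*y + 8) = 1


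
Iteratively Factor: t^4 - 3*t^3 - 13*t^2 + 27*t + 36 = (t - 4)*(t^3 + t^2 - 9*t - 9) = (t - 4)*(t + 1)*(t^2 - 9) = (t - 4)*(t - 3)*(t + 1)*(t + 3)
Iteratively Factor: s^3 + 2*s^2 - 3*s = (s)*(s^2 + 2*s - 3) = s*(s - 1)*(s + 3)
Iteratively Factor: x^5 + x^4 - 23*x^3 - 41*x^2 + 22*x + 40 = (x + 1)*(x^4 - 23*x^2 - 18*x + 40) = (x - 1)*(x + 1)*(x^3 + x^2 - 22*x - 40) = (x - 5)*(x - 1)*(x + 1)*(x^2 + 6*x + 8) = (x - 5)*(x - 1)*(x + 1)*(x + 4)*(x + 2)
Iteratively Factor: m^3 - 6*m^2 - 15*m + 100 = (m - 5)*(m^2 - m - 20) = (m - 5)*(m + 4)*(m - 5)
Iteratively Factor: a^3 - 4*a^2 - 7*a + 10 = (a + 2)*(a^2 - 6*a + 5) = (a - 1)*(a + 2)*(a - 5)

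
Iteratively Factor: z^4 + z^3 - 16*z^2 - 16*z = (z + 1)*(z^3 - 16*z) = z*(z + 1)*(z^2 - 16) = z*(z + 1)*(z + 4)*(z - 4)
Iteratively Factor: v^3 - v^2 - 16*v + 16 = (v + 4)*(v^2 - 5*v + 4) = (v - 1)*(v + 4)*(v - 4)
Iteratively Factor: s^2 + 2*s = (s)*(s + 2)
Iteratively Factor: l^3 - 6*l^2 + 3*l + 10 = (l - 2)*(l^2 - 4*l - 5) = (l - 5)*(l - 2)*(l + 1)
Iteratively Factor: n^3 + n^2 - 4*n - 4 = (n - 2)*(n^2 + 3*n + 2) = (n - 2)*(n + 1)*(n + 2)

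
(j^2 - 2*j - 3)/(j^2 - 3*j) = (j + 1)/j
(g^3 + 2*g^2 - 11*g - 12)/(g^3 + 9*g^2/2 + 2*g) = 2*(g^2 - 2*g - 3)/(g*(2*g + 1))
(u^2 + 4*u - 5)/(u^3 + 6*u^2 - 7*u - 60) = (u - 1)/(u^2 + u - 12)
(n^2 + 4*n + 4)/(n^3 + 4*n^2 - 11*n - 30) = (n + 2)/(n^2 + 2*n - 15)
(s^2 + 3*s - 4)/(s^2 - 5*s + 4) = (s + 4)/(s - 4)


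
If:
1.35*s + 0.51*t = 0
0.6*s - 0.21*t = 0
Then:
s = 0.00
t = 0.00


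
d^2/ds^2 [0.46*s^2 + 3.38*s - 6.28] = 0.920000000000000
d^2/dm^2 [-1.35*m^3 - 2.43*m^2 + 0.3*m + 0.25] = -8.1*m - 4.86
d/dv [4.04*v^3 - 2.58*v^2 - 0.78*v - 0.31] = 12.12*v^2 - 5.16*v - 0.78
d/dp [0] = 0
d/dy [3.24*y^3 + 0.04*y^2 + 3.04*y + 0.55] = 9.72*y^2 + 0.08*y + 3.04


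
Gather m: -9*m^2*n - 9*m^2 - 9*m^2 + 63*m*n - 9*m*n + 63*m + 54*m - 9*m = m^2*(-9*n - 18) + m*(54*n + 108)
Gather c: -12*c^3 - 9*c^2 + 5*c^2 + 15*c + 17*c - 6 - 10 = -12*c^3 - 4*c^2 + 32*c - 16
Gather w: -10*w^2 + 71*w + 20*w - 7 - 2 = -10*w^2 + 91*w - 9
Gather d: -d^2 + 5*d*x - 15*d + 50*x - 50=-d^2 + d*(5*x - 15) + 50*x - 50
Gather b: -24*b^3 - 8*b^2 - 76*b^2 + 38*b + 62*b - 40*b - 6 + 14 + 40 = -24*b^3 - 84*b^2 + 60*b + 48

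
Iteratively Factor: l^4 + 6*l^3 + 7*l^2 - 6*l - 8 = (l + 1)*(l^3 + 5*l^2 + 2*l - 8) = (l - 1)*(l + 1)*(l^2 + 6*l + 8) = (l - 1)*(l + 1)*(l + 2)*(l + 4)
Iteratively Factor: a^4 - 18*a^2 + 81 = (a - 3)*(a^3 + 3*a^2 - 9*a - 27) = (a - 3)*(a + 3)*(a^2 - 9) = (a - 3)*(a + 3)^2*(a - 3)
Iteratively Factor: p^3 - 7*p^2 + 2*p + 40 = (p - 4)*(p^2 - 3*p - 10) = (p - 4)*(p + 2)*(p - 5)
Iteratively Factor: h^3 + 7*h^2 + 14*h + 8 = (h + 1)*(h^2 + 6*h + 8) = (h + 1)*(h + 4)*(h + 2)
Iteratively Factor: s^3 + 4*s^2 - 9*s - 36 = (s + 3)*(s^2 + s - 12) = (s + 3)*(s + 4)*(s - 3)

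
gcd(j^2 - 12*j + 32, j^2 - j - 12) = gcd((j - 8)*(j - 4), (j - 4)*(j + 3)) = j - 4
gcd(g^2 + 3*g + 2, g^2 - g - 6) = g + 2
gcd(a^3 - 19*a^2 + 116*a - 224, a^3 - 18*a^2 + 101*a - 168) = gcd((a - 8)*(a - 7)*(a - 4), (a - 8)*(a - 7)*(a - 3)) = a^2 - 15*a + 56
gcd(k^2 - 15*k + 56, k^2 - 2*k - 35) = k - 7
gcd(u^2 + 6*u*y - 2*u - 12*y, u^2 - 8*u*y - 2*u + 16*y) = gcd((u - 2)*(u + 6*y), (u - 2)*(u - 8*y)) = u - 2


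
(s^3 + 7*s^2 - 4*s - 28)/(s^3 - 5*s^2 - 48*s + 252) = (s^2 - 4)/(s^2 - 12*s + 36)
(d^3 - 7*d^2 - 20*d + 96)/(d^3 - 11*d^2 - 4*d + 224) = (d - 3)/(d - 7)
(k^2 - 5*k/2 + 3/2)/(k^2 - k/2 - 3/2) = (k - 1)/(k + 1)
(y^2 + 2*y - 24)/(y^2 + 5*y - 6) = (y - 4)/(y - 1)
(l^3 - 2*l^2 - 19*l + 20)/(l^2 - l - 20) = l - 1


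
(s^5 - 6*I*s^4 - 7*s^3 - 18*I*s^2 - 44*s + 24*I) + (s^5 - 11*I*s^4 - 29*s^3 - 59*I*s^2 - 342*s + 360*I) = 2*s^5 - 17*I*s^4 - 36*s^3 - 77*I*s^2 - 386*s + 384*I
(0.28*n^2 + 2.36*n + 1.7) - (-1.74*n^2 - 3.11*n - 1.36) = 2.02*n^2 + 5.47*n + 3.06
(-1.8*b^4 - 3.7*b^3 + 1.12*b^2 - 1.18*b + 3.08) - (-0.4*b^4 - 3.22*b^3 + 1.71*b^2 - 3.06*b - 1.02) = -1.4*b^4 - 0.48*b^3 - 0.59*b^2 + 1.88*b + 4.1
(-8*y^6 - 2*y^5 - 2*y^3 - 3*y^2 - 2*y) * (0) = 0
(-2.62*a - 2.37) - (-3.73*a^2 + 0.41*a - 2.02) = 3.73*a^2 - 3.03*a - 0.35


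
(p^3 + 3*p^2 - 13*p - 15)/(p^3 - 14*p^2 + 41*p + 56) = (p^2 + 2*p - 15)/(p^2 - 15*p + 56)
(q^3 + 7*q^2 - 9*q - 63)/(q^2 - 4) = (q^3 + 7*q^2 - 9*q - 63)/(q^2 - 4)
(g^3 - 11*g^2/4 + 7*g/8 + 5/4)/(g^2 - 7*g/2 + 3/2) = (8*g^3 - 22*g^2 + 7*g + 10)/(4*(2*g^2 - 7*g + 3))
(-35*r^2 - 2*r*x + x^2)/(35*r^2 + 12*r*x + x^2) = (-7*r + x)/(7*r + x)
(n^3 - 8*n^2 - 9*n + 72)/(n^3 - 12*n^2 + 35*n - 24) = (n + 3)/(n - 1)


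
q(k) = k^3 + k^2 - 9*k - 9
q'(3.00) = 24.00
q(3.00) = 0.00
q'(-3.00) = 12.00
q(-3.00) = 0.00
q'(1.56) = 1.42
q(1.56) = -16.81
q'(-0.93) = -8.27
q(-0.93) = -0.57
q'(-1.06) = -7.75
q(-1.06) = 0.47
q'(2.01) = 7.14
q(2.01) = -14.93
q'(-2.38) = 3.23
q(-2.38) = 4.60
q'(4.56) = 62.50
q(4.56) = 65.57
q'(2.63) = 17.01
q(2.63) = -7.56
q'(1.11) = -3.08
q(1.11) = -16.39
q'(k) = 3*k^2 + 2*k - 9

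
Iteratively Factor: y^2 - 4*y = (y)*(y - 4)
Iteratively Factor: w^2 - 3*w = (w)*(w - 3)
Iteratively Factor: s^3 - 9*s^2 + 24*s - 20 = (s - 5)*(s^2 - 4*s + 4) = (s - 5)*(s - 2)*(s - 2)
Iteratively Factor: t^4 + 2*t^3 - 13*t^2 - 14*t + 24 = (t + 2)*(t^3 - 13*t + 12) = (t + 2)*(t + 4)*(t^2 - 4*t + 3) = (t - 1)*(t + 2)*(t + 4)*(t - 3)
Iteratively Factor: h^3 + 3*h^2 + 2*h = (h + 1)*(h^2 + 2*h) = h*(h + 1)*(h + 2)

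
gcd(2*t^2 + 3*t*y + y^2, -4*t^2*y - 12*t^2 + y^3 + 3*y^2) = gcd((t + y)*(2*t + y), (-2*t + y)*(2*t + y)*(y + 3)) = 2*t + y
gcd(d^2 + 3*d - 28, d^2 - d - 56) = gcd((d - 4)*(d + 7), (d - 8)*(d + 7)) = d + 7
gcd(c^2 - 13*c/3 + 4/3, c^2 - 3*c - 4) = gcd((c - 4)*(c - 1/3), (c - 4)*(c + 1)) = c - 4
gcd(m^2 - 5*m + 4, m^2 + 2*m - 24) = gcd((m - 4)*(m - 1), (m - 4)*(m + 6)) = m - 4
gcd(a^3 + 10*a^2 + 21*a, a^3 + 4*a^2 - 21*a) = a^2 + 7*a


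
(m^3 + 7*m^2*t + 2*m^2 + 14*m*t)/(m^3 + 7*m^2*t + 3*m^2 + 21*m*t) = (m + 2)/(m + 3)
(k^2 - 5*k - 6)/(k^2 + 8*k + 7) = (k - 6)/(k + 7)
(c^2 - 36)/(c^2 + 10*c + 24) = (c - 6)/(c + 4)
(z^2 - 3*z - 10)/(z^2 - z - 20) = (z + 2)/(z + 4)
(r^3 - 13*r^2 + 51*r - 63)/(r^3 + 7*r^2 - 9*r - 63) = (r^2 - 10*r + 21)/(r^2 + 10*r + 21)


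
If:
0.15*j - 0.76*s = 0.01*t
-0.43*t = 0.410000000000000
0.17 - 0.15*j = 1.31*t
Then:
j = 9.46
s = 1.88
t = -0.95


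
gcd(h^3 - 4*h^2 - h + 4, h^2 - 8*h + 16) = h - 4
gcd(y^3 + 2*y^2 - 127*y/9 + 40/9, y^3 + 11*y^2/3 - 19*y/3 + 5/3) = y^2 + 14*y/3 - 5/3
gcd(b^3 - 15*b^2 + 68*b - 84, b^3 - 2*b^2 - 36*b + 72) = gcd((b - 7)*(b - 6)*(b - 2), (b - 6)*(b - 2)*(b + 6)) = b^2 - 8*b + 12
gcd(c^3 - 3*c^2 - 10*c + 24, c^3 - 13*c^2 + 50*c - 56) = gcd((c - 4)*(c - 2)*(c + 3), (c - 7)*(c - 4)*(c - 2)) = c^2 - 6*c + 8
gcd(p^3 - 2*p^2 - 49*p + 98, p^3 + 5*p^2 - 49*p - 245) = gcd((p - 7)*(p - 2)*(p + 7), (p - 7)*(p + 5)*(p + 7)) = p^2 - 49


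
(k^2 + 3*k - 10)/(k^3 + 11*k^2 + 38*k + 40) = (k - 2)/(k^2 + 6*k + 8)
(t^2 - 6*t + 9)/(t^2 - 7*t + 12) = (t - 3)/(t - 4)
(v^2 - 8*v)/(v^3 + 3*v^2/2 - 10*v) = 2*(v - 8)/(2*v^2 + 3*v - 20)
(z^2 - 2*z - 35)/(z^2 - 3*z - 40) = (z - 7)/(z - 8)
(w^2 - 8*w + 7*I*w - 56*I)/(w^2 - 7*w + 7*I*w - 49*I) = (w - 8)/(w - 7)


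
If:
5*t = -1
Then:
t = -1/5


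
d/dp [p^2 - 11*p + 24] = 2*p - 11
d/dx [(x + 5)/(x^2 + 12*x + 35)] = -1/(x^2 + 14*x + 49)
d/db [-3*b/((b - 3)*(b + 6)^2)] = 3*(2*b*(b - 3) + b*(b + 6) - (b - 3)*(b + 6))/((b - 3)^2*(b + 6)^3)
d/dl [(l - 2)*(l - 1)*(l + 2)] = 3*l^2 - 2*l - 4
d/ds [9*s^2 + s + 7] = 18*s + 1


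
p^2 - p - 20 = (p - 5)*(p + 4)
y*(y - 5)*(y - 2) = y^3 - 7*y^2 + 10*y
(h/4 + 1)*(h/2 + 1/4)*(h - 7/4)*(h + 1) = h^4/8 + 15*h^3/32 - 25*h^2/64 - 75*h/64 - 7/16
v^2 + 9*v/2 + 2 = (v + 1/2)*(v + 4)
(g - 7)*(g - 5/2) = g^2 - 19*g/2 + 35/2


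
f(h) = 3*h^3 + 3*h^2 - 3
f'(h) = 9*h^2 + 6*h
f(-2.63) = -36.82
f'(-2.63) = 46.47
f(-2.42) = -27.95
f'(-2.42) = 38.19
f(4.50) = 331.12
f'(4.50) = 209.25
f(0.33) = -2.57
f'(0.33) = 2.96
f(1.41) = 11.37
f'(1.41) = 26.35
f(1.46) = 12.73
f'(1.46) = 27.94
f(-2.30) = -23.63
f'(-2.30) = 33.81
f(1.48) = 13.30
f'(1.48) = 28.59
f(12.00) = 5613.00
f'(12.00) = 1368.00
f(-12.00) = -4755.00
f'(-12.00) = 1224.00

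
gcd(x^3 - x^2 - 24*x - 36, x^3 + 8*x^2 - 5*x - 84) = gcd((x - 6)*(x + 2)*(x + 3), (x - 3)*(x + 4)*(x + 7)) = 1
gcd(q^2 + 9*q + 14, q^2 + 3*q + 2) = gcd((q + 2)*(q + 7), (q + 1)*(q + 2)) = q + 2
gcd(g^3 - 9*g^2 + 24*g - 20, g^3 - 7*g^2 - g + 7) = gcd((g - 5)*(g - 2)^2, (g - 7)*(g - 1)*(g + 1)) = 1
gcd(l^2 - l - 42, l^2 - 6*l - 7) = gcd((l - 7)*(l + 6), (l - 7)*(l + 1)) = l - 7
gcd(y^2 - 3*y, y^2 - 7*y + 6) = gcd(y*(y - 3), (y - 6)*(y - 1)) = 1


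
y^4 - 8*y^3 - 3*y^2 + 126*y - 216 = (y - 6)*(y - 3)^2*(y + 4)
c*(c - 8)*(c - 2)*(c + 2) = c^4 - 8*c^3 - 4*c^2 + 32*c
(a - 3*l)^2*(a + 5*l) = a^3 - a^2*l - 21*a*l^2 + 45*l^3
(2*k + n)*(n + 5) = 2*k*n + 10*k + n^2 + 5*n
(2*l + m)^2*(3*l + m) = 12*l^3 + 16*l^2*m + 7*l*m^2 + m^3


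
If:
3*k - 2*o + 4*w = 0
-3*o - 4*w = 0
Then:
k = -20*w/9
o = -4*w/3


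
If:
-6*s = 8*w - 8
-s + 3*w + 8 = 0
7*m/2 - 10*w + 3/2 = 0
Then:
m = -439/91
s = 44/13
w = -20/13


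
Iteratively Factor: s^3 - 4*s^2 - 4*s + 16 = (s - 2)*(s^2 - 2*s - 8) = (s - 2)*(s + 2)*(s - 4)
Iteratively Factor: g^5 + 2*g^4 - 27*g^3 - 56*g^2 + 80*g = (g + 4)*(g^4 - 2*g^3 - 19*g^2 + 20*g) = (g + 4)^2*(g^3 - 6*g^2 + 5*g) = (g - 1)*(g + 4)^2*(g^2 - 5*g) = g*(g - 1)*(g + 4)^2*(g - 5)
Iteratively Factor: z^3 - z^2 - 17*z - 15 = (z + 1)*(z^2 - 2*z - 15) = (z - 5)*(z + 1)*(z + 3)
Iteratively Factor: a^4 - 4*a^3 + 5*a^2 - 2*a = (a - 2)*(a^3 - 2*a^2 + a) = (a - 2)*(a - 1)*(a^2 - a) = (a - 2)*(a - 1)^2*(a)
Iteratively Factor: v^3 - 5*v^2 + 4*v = (v)*(v^2 - 5*v + 4) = v*(v - 1)*(v - 4)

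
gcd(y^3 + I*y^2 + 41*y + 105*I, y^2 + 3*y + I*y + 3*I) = 1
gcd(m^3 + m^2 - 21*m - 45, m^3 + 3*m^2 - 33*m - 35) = m - 5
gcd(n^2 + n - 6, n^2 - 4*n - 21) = n + 3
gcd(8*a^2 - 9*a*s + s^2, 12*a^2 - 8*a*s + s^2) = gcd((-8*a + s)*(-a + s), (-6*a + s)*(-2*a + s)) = 1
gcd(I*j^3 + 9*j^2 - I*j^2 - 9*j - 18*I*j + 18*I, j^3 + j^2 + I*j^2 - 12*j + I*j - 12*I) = 1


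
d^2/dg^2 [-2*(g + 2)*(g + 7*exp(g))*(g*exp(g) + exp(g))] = 2*(-g^3 - 28*g^2*exp(g) - 9*g^2 - 140*g*exp(g) - 20*g - 154*exp(g) - 10)*exp(g)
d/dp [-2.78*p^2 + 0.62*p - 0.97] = 0.62 - 5.56*p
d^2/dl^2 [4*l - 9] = 0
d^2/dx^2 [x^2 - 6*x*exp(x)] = -6*x*exp(x) - 12*exp(x) + 2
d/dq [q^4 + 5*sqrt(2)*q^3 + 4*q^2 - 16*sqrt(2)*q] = 4*q^3 + 15*sqrt(2)*q^2 + 8*q - 16*sqrt(2)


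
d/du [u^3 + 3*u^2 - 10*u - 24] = 3*u^2 + 6*u - 10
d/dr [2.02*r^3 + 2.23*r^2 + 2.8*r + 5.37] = 6.06*r^2 + 4.46*r + 2.8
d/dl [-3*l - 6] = -3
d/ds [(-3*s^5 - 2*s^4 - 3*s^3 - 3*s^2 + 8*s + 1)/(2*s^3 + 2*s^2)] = (-6*s^6 - 11*s^5 - 4*s^4 - 16*s^2 - 11*s - 2)/(2*s^3*(s^2 + 2*s + 1))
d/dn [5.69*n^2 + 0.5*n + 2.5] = 11.38*n + 0.5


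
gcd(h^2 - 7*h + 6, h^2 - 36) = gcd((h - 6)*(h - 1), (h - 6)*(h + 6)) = h - 6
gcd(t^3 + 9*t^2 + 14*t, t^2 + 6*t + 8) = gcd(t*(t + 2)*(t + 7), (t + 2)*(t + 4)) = t + 2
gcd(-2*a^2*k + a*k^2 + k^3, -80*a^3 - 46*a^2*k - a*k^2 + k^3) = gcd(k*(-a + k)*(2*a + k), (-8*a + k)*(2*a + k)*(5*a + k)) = 2*a + k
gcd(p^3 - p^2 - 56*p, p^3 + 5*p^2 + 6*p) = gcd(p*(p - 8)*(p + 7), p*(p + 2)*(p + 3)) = p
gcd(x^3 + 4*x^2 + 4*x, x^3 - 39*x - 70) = x + 2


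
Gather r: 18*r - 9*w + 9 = 18*r - 9*w + 9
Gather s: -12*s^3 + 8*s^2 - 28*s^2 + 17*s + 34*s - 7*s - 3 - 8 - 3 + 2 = -12*s^3 - 20*s^2 + 44*s - 12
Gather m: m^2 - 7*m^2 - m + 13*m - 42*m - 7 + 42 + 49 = -6*m^2 - 30*m + 84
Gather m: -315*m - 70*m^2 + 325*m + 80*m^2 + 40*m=10*m^2 + 50*m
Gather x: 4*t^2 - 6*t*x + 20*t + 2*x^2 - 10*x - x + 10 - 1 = 4*t^2 + 20*t + 2*x^2 + x*(-6*t - 11) + 9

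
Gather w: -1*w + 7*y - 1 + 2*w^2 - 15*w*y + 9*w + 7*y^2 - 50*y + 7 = 2*w^2 + w*(8 - 15*y) + 7*y^2 - 43*y + 6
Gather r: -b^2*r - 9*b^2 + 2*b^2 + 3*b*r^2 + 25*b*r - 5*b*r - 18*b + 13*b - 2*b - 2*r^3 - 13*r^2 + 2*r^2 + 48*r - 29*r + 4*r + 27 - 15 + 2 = -7*b^2 - 7*b - 2*r^3 + r^2*(3*b - 11) + r*(-b^2 + 20*b + 23) + 14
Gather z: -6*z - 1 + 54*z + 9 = 48*z + 8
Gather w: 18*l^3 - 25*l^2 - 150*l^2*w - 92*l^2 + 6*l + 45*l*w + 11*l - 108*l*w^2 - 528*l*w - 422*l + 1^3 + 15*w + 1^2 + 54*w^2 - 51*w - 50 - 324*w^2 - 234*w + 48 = 18*l^3 - 117*l^2 - 405*l + w^2*(-108*l - 270) + w*(-150*l^2 - 483*l - 270)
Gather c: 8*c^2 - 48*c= 8*c^2 - 48*c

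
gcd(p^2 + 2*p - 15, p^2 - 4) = 1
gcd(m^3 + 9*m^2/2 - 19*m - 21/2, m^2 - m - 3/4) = m + 1/2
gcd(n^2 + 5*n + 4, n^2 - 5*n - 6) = n + 1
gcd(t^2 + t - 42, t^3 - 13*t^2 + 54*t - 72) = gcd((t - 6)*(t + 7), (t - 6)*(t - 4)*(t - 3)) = t - 6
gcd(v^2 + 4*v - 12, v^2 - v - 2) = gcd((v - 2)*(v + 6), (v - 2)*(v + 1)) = v - 2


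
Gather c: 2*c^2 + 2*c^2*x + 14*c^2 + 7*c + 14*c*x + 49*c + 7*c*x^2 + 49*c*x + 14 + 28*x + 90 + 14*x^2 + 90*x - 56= c^2*(2*x + 16) + c*(7*x^2 + 63*x + 56) + 14*x^2 + 118*x + 48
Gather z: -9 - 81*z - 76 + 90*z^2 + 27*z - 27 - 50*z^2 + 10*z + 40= 40*z^2 - 44*z - 72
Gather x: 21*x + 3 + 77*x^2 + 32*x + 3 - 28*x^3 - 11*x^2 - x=-28*x^3 + 66*x^2 + 52*x + 6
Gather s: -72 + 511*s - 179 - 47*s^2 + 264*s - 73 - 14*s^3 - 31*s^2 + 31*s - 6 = -14*s^3 - 78*s^2 + 806*s - 330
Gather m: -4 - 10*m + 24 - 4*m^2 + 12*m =-4*m^2 + 2*m + 20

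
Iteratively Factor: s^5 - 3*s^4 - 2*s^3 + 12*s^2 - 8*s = (s)*(s^4 - 3*s^3 - 2*s^2 + 12*s - 8) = s*(s - 2)*(s^3 - s^2 - 4*s + 4) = s*(s - 2)*(s + 2)*(s^2 - 3*s + 2) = s*(s - 2)^2*(s + 2)*(s - 1)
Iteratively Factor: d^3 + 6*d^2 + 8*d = (d + 2)*(d^2 + 4*d) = (d + 2)*(d + 4)*(d)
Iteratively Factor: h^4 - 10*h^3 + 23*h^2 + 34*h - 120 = (h - 3)*(h^3 - 7*h^2 + 2*h + 40) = (h - 5)*(h - 3)*(h^2 - 2*h - 8) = (h - 5)*(h - 3)*(h + 2)*(h - 4)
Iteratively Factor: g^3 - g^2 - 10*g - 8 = (g + 1)*(g^2 - 2*g - 8) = (g + 1)*(g + 2)*(g - 4)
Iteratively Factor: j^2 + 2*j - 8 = (j + 4)*(j - 2)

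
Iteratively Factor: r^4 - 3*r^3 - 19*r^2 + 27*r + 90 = (r - 5)*(r^3 + 2*r^2 - 9*r - 18) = (r - 5)*(r - 3)*(r^2 + 5*r + 6) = (r - 5)*(r - 3)*(r + 3)*(r + 2)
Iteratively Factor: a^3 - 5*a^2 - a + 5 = (a - 1)*(a^2 - 4*a - 5) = (a - 1)*(a + 1)*(a - 5)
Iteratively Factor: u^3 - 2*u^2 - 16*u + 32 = (u - 4)*(u^2 + 2*u - 8) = (u - 4)*(u - 2)*(u + 4)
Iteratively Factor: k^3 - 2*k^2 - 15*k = (k - 5)*(k^2 + 3*k) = (k - 5)*(k + 3)*(k)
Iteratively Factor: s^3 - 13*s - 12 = (s + 3)*(s^2 - 3*s - 4) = (s + 1)*(s + 3)*(s - 4)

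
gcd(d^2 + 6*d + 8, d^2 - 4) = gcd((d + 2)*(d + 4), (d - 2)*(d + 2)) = d + 2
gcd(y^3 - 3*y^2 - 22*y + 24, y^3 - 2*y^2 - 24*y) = y^2 - 2*y - 24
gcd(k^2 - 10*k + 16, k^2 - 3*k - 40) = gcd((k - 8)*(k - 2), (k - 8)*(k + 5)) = k - 8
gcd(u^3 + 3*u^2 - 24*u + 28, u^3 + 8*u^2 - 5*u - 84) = u + 7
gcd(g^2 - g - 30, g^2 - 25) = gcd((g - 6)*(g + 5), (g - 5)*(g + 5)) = g + 5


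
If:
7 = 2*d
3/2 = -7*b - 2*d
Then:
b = -17/14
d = 7/2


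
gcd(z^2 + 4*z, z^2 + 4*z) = z^2 + 4*z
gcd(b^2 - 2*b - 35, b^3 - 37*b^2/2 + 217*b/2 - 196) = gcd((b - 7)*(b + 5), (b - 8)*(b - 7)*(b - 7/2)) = b - 7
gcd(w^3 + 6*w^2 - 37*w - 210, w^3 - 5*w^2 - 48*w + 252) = w^2 + w - 42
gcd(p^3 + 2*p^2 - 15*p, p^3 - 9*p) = p^2 - 3*p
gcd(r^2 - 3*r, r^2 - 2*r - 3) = r - 3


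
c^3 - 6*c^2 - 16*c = c*(c - 8)*(c + 2)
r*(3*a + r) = 3*a*r + r^2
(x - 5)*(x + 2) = x^2 - 3*x - 10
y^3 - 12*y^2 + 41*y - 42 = (y - 7)*(y - 3)*(y - 2)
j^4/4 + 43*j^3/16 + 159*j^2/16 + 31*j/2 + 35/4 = (j/4 + 1/2)*(j + 7/4)*(j + 2)*(j + 5)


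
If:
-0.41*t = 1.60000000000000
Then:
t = -3.90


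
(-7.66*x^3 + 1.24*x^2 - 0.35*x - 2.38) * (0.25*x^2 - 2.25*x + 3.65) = -1.915*x^5 + 17.545*x^4 - 30.8365*x^3 + 4.7185*x^2 + 4.0775*x - 8.687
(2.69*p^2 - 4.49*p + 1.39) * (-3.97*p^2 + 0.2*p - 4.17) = -10.6793*p^4 + 18.3633*p^3 - 17.6336*p^2 + 19.0013*p - 5.7963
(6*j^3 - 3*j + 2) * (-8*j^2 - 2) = -48*j^5 + 12*j^3 - 16*j^2 + 6*j - 4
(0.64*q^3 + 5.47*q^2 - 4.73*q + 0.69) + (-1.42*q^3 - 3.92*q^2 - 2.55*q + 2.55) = -0.78*q^3 + 1.55*q^2 - 7.28*q + 3.24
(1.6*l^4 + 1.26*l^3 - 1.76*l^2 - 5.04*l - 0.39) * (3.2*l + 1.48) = 5.12*l^5 + 6.4*l^4 - 3.7672*l^3 - 18.7328*l^2 - 8.7072*l - 0.5772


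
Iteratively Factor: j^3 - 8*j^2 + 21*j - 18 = (j - 2)*(j^2 - 6*j + 9) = (j - 3)*(j - 2)*(j - 3)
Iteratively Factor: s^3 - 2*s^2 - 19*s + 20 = (s + 4)*(s^2 - 6*s + 5) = (s - 5)*(s + 4)*(s - 1)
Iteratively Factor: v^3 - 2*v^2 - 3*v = (v - 3)*(v^2 + v) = (v - 3)*(v + 1)*(v)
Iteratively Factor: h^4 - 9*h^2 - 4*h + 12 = (h + 2)*(h^3 - 2*h^2 - 5*h + 6) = (h + 2)^2*(h^2 - 4*h + 3) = (h - 1)*(h + 2)^2*(h - 3)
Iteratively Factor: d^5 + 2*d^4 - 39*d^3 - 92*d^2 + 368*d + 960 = (d - 4)*(d^4 + 6*d^3 - 15*d^2 - 152*d - 240) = (d - 4)*(d + 4)*(d^3 + 2*d^2 - 23*d - 60) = (d - 5)*(d - 4)*(d + 4)*(d^2 + 7*d + 12) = (d - 5)*(d - 4)*(d + 3)*(d + 4)*(d + 4)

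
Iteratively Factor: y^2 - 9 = (y + 3)*(y - 3)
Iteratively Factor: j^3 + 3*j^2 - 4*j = (j - 1)*(j^2 + 4*j) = (j - 1)*(j + 4)*(j)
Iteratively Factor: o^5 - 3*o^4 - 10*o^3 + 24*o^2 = (o - 4)*(o^4 + o^3 - 6*o^2) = o*(o - 4)*(o^3 + o^2 - 6*o) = o*(o - 4)*(o + 3)*(o^2 - 2*o) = o*(o - 4)*(o - 2)*(o + 3)*(o)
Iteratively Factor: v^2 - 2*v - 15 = (v + 3)*(v - 5)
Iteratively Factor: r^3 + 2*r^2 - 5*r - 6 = (r + 3)*(r^2 - r - 2) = (r - 2)*(r + 3)*(r + 1)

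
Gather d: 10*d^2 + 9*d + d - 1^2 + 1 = 10*d^2 + 10*d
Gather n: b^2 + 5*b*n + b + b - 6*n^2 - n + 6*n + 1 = b^2 + 2*b - 6*n^2 + n*(5*b + 5) + 1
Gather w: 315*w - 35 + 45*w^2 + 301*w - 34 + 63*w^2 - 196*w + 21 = 108*w^2 + 420*w - 48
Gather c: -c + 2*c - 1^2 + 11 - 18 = c - 8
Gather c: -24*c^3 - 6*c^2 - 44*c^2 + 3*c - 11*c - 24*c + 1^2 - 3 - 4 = -24*c^3 - 50*c^2 - 32*c - 6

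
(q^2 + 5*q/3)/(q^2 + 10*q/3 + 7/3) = q*(3*q + 5)/(3*q^2 + 10*q + 7)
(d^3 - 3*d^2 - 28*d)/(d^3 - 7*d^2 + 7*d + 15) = d*(d^2 - 3*d - 28)/(d^3 - 7*d^2 + 7*d + 15)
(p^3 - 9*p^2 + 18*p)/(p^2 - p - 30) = p*(p - 3)/(p + 5)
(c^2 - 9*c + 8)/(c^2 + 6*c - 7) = (c - 8)/(c + 7)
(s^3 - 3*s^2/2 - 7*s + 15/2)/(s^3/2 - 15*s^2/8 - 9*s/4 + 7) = 4*(2*s^3 - 3*s^2 - 14*s + 15)/(4*s^3 - 15*s^2 - 18*s + 56)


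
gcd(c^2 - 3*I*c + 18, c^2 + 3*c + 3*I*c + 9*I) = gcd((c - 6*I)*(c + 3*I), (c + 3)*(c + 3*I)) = c + 3*I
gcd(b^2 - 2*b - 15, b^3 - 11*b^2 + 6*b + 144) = b + 3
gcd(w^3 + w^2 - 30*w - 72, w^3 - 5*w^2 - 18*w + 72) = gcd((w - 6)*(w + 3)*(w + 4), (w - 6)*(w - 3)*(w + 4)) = w^2 - 2*w - 24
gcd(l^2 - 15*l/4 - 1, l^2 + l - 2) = 1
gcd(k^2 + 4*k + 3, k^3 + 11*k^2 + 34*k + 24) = k + 1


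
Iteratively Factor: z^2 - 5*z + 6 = (z - 3)*(z - 2)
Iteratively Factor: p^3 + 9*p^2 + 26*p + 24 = (p + 4)*(p^2 + 5*p + 6) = (p + 3)*(p + 4)*(p + 2)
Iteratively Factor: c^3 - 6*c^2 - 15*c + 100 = (c + 4)*(c^2 - 10*c + 25) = (c - 5)*(c + 4)*(c - 5)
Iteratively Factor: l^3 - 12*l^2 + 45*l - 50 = (l - 5)*(l^2 - 7*l + 10) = (l - 5)^2*(l - 2)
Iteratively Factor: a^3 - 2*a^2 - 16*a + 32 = (a + 4)*(a^2 - 6*a + 8) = (a - 2)*(a + 4)*(a - 4)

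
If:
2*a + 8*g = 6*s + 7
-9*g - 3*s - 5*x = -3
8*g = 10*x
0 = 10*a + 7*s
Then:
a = 469/1202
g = 216/601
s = -335/601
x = 864/3005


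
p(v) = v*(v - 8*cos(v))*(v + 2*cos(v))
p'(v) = v*(1 - 2*sin(v))*(v - 8*cos(v)) + v*(v + 2*cos(v))*(8*sin(v) + 1) + (v - 8*cos(v))*(v + 2*cos(v))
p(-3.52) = 74.10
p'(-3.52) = 50.24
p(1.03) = -6.55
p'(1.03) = 12.58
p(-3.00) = 73.50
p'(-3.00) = -45.35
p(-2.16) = 16.15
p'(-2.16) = -60.55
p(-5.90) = -317.89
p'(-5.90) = 168.95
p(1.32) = -1.60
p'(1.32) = 20.59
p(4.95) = 82.29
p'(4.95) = -120.48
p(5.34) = 22.34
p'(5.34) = -177.31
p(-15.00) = -2210.91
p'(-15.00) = -585.99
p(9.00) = 1052.27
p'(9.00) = 420.27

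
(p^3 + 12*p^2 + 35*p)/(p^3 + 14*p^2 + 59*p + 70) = p/(p + 2)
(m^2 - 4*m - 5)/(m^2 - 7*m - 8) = (m - 5)/(m - 8)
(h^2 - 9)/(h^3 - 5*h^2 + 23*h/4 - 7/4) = 4*(h^2 - 9)/(4*h^3 - 20*h^2 + 23*h - 7)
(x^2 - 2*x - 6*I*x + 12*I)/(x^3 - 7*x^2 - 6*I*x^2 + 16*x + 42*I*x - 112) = (x^2 + x*(-2 - 6*I) + 12*I)/(x^3 + x^2*(-7 - 6*I) + x*(16 + 42*I) - 112)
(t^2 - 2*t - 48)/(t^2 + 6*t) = (t - 8)/t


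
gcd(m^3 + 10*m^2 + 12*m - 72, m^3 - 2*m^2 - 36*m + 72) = m^2 + 4*m - 12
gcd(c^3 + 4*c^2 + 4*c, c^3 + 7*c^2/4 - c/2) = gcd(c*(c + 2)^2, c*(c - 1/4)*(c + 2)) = c^2 + 2*c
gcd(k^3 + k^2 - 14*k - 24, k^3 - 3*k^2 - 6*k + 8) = k^2 - 2*k - 8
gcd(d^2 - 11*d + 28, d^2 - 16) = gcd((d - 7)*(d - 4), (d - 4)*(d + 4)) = d - 4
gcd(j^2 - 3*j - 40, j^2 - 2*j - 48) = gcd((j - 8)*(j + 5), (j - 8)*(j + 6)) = j - 8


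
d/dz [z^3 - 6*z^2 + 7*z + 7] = 3*z^2 - 12*z + 7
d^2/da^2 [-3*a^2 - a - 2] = -6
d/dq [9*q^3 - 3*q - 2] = 27*q^2 - 3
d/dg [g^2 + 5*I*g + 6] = 2*g + 5*I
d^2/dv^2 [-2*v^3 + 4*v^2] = 8 - 12*v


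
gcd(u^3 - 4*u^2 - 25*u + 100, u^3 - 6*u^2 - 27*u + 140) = u^2 + u - 20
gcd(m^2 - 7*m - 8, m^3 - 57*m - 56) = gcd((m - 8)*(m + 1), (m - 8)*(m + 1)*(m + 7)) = m^2 - 7*m - 8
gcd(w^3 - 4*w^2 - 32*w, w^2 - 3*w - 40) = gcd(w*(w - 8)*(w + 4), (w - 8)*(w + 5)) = w - 8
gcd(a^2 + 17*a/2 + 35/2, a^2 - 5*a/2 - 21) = a + 7/2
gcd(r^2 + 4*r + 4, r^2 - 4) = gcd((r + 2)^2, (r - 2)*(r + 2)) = r + 2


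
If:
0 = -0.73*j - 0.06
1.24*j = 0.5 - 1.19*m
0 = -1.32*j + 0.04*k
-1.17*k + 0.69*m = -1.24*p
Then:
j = -0.08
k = -2.71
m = 0.51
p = -2.84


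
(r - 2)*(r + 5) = r^2 + 3*r - 10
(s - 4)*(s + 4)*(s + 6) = s^3 + 6*s^2 - 16*s - 96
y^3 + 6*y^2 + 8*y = y*(y + 2)*(y + 4)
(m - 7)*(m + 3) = m^2 - 4*m - 21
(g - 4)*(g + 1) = g^2 - 3*g - 4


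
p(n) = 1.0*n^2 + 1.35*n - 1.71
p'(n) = 2.0*n + 1.35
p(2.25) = 6.39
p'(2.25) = 5.85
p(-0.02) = -1.74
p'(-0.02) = 1.31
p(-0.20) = -1.94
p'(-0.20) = 0.95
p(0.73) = -0.19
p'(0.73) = 2.81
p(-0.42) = -2.10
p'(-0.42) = 0.51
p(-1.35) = -1.71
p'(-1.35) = -1.35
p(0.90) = 0.32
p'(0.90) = 3.15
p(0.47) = -0.85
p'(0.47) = 2.29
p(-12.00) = 126.09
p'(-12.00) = -22.65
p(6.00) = 42.39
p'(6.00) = 13.35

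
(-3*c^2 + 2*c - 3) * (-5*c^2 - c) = 15*c^4 - 7*c^3 + 13*c^2 + 3*c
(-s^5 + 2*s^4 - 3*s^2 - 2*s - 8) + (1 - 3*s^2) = -s^5 + 2*s^4 - 6*s^2 - 2*s - 7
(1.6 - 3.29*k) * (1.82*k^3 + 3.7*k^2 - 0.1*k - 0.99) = -5.9878*k^4 - 9.261*k^3 + 6.249*k^2 + 3.0971*k - 1.584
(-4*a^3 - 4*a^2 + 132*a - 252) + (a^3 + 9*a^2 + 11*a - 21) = -3*a^3 + 5*a^2 + 143*a - 273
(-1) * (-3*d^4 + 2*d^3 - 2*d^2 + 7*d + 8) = 3*d^4 - 2*d^3 + 2*d^2 - 7*d - 8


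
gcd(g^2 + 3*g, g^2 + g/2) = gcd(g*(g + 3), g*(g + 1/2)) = g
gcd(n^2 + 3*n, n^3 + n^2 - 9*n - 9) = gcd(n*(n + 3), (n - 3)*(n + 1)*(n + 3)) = n + 3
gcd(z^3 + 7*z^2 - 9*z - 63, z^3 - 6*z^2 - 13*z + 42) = z + 3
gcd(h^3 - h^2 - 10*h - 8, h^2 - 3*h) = 1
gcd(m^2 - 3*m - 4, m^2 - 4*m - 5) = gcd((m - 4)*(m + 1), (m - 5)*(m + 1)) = m + 1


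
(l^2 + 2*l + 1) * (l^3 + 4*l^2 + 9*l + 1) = l^5 + 6*l^4 + 18*l^3 + 23*l^2 + 11*l + 1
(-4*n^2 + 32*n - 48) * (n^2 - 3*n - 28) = -4*n^4 + 44*n^3 - 32*n^2 - 752*n + 1344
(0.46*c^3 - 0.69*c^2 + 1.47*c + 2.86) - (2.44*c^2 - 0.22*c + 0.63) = 0.46*c^3 - 3.13*c^2 + 1.69*c + 2.23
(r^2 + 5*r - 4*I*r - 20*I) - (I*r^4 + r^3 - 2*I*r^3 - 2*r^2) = -I*r^4 - r^3 + 2*I*r^3 + 3*r^2 + 5*r - 4*I*r - 20*I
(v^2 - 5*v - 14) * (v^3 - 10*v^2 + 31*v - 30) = v^5 - 15*v^4 + 67*v^3 - 45*v^2 - 284*v + 420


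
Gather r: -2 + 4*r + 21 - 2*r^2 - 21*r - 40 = -2*r^2 - 17*r - 21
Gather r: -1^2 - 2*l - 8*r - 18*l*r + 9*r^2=-2*l + 9*r^2 + r*(-18*l - 8) - 1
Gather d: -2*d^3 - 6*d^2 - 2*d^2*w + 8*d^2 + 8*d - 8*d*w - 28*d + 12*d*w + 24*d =-2*d^3 + d^2*(2 - 2*w) + d*(4*w + 4)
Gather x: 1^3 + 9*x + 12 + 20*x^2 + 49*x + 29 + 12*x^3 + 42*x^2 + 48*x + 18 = 12*x^3 + 62*x^2 + 106*x + 60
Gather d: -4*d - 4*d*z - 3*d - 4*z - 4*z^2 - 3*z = d*(-4*z - 7) - 4*z^2 - 7*z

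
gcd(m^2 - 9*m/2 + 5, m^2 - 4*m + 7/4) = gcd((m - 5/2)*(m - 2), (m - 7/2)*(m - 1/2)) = 1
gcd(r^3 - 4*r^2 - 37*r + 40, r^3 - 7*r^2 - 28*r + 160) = r^2 - 3*r - 40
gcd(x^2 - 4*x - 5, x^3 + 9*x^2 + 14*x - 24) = 1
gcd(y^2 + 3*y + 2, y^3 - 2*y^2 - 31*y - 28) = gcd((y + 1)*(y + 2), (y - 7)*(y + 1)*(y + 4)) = y + 1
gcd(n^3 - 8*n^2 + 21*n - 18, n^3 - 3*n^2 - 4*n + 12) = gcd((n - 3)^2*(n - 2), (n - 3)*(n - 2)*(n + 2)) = n^2 - 5*n + 6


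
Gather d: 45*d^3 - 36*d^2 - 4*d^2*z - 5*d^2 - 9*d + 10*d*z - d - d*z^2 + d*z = 45*d^3 + d^2*(-4*z - 41) + d*(-z^2 + 11*z - 10)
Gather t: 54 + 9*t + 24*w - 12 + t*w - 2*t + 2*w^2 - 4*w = t*(w + 7) + 2*w^2 + 20*w + 42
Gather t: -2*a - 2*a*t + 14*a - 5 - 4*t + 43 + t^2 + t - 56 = 12*a + t^2 + t*(-2*a - 3) - 18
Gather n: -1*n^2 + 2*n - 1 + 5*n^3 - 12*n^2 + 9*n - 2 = 5*n^3 - 13*n^2 + 11*n - 3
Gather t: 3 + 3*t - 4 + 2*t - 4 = 5*t - 5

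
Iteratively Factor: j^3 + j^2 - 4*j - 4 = (j + 2)*(j^2 - j - 2) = (j + 1)*(j + 2)*(j - 2)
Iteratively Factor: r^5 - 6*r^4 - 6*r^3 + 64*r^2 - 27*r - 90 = (r + 3)*(r^4 - 9*r^3 + 21*r^2 + r - 30) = (r - 2)*(r + 3)*(r^3 - 7*r^2 + 7*r + 15) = (r - 3)*(r - 2)*(r + 3)*(r^2 - 4*r - 5) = (r - 3)*(r - 2)*(r + 1)*(r + 3)*(r - 5)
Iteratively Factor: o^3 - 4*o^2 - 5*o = (o + 1)*(o^2 - 5*o) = (o - 5)*(o + 1)*(o)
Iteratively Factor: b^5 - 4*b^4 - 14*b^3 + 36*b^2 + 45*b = (b + 1)*(b^4 - 5*b^3 - 9*b^2 + 45*b) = b*(b + 1)*(b^3 - 5*b^2 - 9*b + 45) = b*(b - 5)*(b + 1)*(b^2 - 9) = b*(b - 5)*(b - 3)*(b + 1)*(b + 3)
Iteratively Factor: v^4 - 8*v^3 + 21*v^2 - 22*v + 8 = (v - 4)*(v^3 - 4*v^2 + 5*v - 2) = (v - 4)*(v - 1)*(v^2 - 3*v + 2) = (v - 4)*(v - 2)*(v - 1)*(v - 1)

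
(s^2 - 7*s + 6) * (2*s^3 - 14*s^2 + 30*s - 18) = 2*s^5 - 28*s^4 + 140*s^3 - 312*s^2 + 306*s - 108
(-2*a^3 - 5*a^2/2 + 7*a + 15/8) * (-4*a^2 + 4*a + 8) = 8*a^5 + 2*a^4 - 54*a^3 + a^2/2 + 127*a/2 + 15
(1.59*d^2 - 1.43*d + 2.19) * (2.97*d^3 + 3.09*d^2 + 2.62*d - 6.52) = 4.7223*d^5 + 0.666*d^4 + 6.2514*d^3 - 7.3463*d^2 + 15.0614*d - 14.2788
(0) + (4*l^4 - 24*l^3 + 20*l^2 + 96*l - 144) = 4*l^4 - 24*l^3 + 20*l^2 + 96*l - 144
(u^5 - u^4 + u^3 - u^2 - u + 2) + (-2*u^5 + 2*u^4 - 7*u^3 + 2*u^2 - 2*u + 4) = -u^5 + u^4 - 6*u^3 + u^2 - 3*u + 6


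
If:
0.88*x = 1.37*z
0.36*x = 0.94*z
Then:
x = 0.00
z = 0.00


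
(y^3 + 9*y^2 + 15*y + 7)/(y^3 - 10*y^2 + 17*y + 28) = (y^2 + 8*y + 7)/(y^2 - 11*y + 28)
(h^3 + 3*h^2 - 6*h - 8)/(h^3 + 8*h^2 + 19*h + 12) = (h - 2)/(h + 3)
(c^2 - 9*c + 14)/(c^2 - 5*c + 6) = (c - 7)/(c - 3)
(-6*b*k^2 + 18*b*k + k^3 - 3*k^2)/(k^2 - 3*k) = -6*b + k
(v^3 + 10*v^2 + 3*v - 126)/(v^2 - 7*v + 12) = (v^2 + 13*v + 42)/(v - 4)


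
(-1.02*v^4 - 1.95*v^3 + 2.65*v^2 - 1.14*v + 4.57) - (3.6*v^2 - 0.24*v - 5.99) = -1.02*v^4 - 1.95*v^3 - 0.95*v^2 - 0.9*v + 10.56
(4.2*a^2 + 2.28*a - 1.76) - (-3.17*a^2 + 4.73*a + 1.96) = 7.37*a^2 - 2.45*a - 3.72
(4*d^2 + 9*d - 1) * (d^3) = 4*d^5 + 9*d^4 - d^3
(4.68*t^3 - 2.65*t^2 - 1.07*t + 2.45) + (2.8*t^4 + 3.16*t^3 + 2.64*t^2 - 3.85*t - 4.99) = 2.8*t^4 + 7.84*t^3 - 0.00999999999999979*t^2 - 4.92*t - 2.54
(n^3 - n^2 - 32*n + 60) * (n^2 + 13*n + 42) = n^5 + 12*n^4 - 3*n^3 - 398*n^2 - 564*n + 2520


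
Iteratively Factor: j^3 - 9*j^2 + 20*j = (j - 5)*(j^2 - 4*j) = j*(j - 5)*(j - 4)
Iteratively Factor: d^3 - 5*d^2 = (d)*(d^2 - 5*d) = d*(d - 5)*(d)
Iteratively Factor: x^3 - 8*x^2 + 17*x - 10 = (x - 5)*(x^2 - 3*x + 2) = (x - 5)*(x - 2)*(x - 1)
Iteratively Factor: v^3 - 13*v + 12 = (v + 4)*(v^2 - 4*v + 3) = (v - 3)*(v + 4)*(v - 1)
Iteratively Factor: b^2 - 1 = (b - 1)*(b + 1)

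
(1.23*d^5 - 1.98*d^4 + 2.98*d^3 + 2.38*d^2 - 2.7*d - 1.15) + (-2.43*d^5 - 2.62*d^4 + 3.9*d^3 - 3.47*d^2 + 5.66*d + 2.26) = -1.2*d^5 - 4.6*d^4 + 6.88*d^3 - 1.09*d^2 + 2.96*d + 1.11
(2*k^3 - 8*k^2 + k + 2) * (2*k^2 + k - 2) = 4*k^5 - 14*k^4 - 10*k^3 + 21*k^2 - 4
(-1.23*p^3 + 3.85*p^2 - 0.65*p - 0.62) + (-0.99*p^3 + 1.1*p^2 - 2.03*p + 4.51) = -2.22*p^3 + 4.95*p^2 - 2.68*p + 3.89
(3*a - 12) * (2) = 6*a - 24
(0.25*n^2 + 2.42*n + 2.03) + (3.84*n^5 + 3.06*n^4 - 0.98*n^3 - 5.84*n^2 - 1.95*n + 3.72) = 3.84*n^5 + 3.06*n^4 - 0.98*n^3 - 5.59*n^2 + 0.47*n + 5.75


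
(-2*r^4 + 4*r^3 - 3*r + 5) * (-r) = 2*r^5 - 4*r^4 + 3*r^2 - 5*r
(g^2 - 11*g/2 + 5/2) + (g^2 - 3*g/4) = 2*g^2 - 25*g/4 + 5/2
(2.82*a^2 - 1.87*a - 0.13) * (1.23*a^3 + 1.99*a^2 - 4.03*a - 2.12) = 3.4686*a^5 + 3.3117*a^4 - 15.2458*a^3 + 1.299*a^2 + 4.4883*a + 0.2756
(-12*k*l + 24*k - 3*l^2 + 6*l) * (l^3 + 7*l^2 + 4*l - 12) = -12*k*l^4 - 60*k*l^3 + 120*k*l^2 + 240*k*l - 288*k - 3*l^5 - 15*l^4 + 30*l^3 + 60*l^2 - 72*l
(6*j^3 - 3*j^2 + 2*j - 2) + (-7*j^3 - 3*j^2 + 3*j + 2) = -j^3 - 6*j^2 + 5*j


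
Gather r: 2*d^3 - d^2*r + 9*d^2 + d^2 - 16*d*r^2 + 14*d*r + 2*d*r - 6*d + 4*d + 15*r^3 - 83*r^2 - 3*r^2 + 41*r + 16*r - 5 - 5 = 2*d^3 + 10*d^2 - 2*d + 15*r^3 + r^2*(-16*d - 86) + r*(-d^2 + 16*d + 57) - 10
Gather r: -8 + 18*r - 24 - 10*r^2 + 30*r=-10*r^2 + 48*r - 32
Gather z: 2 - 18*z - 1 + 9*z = 1 - 9*z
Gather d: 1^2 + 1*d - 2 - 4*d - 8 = -3*d - 9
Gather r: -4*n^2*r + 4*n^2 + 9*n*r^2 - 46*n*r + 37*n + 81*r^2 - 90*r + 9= 4*n^2 + 37*n + r^2*(9*n + 81) + r*(-4*n^2 - 46*n - 90) + 9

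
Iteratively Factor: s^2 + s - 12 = (s - 3)*(s + 4)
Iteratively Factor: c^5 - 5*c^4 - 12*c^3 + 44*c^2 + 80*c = (c + 2)*(c^4 - 7*c^3 + 2*c^2 + 40*c) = (c - 5)*(c + 2)*(c^3 - 2*c^2 - 8*c) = c*(c - 5)*(c + 2)*(c^2 - 2*c - 8) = c*(c - 5)*(c - 4)*(c + 2)*(c + 2)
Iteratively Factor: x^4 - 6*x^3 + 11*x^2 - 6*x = (x - 1)*(x^3 - 5*x^2 + 6*x) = (x - 2)*(x - 1)*(x^2 - 3*x) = x*(x - 2)*(x - 1)*(x - 3)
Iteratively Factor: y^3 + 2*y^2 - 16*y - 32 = (y - 4)*(y^2 + 6*y + 8) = (y - 4)*(y + 2)*(y + 4)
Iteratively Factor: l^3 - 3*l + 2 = (l - 1)*(l^2 + l - 2) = (l - 1)*(l + 2)*(l - 1)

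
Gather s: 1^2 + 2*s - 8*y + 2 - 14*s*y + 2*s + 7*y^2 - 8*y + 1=s*(4 - 14*y) + 7*y^2 - 16*y + 4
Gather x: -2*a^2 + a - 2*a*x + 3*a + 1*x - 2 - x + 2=-2*a^2 - 2*a*x + 4*a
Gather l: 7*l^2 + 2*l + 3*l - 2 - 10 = 7*l^2 + 5*l - 12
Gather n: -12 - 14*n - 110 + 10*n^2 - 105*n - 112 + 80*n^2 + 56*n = 90*n^2 - 63*n - 234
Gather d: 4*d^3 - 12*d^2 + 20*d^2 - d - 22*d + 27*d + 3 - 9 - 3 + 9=4*d^3 + 8*d^2 + 4*d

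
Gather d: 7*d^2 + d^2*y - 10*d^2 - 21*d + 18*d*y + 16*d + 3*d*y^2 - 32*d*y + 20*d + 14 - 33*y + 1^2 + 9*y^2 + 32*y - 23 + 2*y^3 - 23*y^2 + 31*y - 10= d^2*(y - 3) + d*(3*y^2 - 14*y + 15) + 2*y^3 - 14*y^2 + 30*y - 18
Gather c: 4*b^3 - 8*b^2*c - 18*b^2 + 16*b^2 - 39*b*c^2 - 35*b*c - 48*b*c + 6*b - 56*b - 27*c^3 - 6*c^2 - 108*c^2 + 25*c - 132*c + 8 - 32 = 4*b^3 - 2*b^2 - 50*b - 27*c^3 + c^2*(-39*b - 114) + c*(-8*b^2 - 83*b - 107) - 24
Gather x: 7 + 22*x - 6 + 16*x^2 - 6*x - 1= 16*x^2 + 16*x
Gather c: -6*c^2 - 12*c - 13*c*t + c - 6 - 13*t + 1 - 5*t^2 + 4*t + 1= -6*c^2 + c*(-13*t - 11) - 5*t^2 - 9*t - 4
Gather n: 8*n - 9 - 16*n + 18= 9 - 8*n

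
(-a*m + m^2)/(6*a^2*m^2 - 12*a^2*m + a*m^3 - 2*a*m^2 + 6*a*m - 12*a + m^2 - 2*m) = m*(-a + m)/(6*a^2*m^2 - 12*a^2*m + a*m^3 - 2*a*m^2 + 6*a*m - 12*a + m^2 - 2*m)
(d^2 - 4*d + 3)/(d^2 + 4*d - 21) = (d - 1)/(d + 7)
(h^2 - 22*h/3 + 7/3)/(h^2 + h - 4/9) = 3*(h - 7)/(3*h + 4)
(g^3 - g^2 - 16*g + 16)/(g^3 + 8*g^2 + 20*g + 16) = (g^2 - 5*g + 4)/(g^2 + 4*g + 4)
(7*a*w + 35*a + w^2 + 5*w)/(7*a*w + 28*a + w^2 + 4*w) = (w + 5)/(w + 4)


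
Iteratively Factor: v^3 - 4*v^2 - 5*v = (v - 5)*(v^2 + v) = v*(v - 5)*(v + 1)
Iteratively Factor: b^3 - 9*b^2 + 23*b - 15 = (b - 3)*(b^2 - 6*b + 5) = (b - 3)*(b - 1)*(b - 5)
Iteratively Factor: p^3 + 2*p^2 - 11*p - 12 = (p + 1)*(p^2 + p - 12) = (p - 3)*(p + 1)*(p + 4)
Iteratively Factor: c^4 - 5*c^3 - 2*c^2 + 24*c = (c)*(c^3 - 5*c^2 - 2*c + 24) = c*(c - 4)*(c^2 - c - 6) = c*(c - 4)*(c + 2)*(c - 3)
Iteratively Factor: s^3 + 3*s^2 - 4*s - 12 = (s + 3)*(s^2 - 4) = (s - 2)*(s + 3)*(s + 2)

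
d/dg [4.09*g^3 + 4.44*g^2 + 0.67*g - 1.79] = 12.27*g^2 + 8.88*g + 0.67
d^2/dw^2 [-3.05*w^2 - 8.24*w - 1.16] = -6.10000000000000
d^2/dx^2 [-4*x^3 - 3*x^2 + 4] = -24*x - 6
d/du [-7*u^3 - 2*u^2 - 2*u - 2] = -21*u^2 - 4*u - 2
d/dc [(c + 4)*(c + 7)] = 2*c + 11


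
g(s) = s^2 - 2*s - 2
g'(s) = 2*s - 2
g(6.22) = 24.25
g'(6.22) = 10.44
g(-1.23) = 1.97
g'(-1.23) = -4.46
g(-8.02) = 78.36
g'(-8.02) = -18.04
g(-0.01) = -1.98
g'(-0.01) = -2.02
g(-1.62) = 3.86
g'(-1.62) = -5.24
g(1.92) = -2.15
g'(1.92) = 1.84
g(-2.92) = 12.37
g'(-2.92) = -7.84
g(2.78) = 0.17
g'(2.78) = 3.56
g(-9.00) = 97.00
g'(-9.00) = -20.00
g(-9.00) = 97.00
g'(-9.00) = -20.00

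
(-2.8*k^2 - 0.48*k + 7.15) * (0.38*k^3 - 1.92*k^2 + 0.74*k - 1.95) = -1.064*k^5 + 5.1936*k^4 + 1.5666*k^3 - 8.6232*k^2 + 6.227*k - 13.9425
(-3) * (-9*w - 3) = 27*w + 9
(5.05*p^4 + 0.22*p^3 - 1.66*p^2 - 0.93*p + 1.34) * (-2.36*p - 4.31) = -11.918*p^5 - 22.2847*p^4 + 2.9694*p^3 + 9.3494*p^2 + 0.8459*p - 5.7754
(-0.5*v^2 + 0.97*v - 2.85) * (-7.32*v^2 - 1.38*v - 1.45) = 3.66*v^4 - 6.4104*v^3 + 20.2484*v^2 + 2.5265*v + 4.1325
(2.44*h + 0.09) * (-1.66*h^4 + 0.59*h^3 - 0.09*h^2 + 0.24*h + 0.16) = -4.0504*h^5 + 1.2902*h^4 - 0.1665*h^3 + 0.5775*h^2 + 0.412*h + 0.0144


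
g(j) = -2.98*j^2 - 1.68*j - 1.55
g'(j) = -5.96*j - 1.68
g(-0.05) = -1.47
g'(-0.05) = -1.38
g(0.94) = -5.76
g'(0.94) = -7.28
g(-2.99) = -23.17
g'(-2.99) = 16.14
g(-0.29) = -1.31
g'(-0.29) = 0.05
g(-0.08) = -1.43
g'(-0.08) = -1.20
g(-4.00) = -42.51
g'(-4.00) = 22.16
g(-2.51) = -16.11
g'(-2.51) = 13.28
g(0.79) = -4.74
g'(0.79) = -6.39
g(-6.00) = -98.75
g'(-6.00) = 34.08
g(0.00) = -1.55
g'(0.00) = -1.68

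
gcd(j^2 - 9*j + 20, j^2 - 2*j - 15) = j - 5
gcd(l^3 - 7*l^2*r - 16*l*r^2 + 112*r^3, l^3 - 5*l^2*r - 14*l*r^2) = -l + 7*r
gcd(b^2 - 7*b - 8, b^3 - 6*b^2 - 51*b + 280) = b - 8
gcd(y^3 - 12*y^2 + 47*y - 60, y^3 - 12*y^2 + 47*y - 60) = y^3 - 12*y^2 + 47*y - 60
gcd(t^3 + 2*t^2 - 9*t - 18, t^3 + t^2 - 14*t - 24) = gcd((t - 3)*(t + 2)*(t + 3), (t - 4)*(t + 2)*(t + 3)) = t^2 + 5*t + 6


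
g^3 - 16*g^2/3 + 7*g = g*(g - 3)*(g - 7/3)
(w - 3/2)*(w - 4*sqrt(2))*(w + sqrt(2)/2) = w^3 - 7*sqrt(2)*w^2/2 - 3*w^2/2 - 4*w + 21*sqrt(2)*w/4 + 6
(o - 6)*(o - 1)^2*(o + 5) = o^4 - 3*o^3 - 27*o^2 + 59*o - 30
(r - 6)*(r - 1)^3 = r^4 - 9*r^3 + 21*r^2 - 19*r + 6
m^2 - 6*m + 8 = (m - 4)*(m - 2)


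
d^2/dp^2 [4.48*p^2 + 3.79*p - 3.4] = 8.96000000000000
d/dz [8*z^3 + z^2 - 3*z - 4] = 24*z^2 + 2*z - 3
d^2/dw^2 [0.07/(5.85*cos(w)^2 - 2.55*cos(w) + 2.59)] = (-9.5823*(1 - cos(w)^2)^2 + 3.132675*cos(w)^3 - 1.003905*cos(w)^2 - 6.727665*cos(w) + 8.37144)/(5.85*cos(w)^2 - 2.55*cos(w) + 2.59)^3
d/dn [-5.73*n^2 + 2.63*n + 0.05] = 2.63 - 11.46*n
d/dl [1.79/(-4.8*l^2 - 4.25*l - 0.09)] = (17.184*l + 7.6075)/(4.8*l^2 + 4.25*l + 0.09)^2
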